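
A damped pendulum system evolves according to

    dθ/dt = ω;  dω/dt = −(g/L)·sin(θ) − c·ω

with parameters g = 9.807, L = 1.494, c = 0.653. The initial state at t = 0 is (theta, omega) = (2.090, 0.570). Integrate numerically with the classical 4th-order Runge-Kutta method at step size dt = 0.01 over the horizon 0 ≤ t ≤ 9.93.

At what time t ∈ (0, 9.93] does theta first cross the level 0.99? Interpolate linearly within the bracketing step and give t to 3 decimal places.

t = 0.754

t=0.000: state=(2.090, 0.570)
step 1 (dt=0.01): k1=(0.570, -6.071), k2=(0.540, -6.042), k3=(0.540, -6.043), k4=(0.510, -6.014); state += dt/6·(k1+2k2+2k3+k4)
t=0.010: state=(2.095, 0.510)
t=0.020: state=(2.100, 0.450)
t=0.030: state=(2.104, 0.390)
continuing one RK4 step at a time; state shown every 50 steps (Δt=0.5):
t=0.500: state=(1.685, -2.127)
t=0.750: state=(1.003, -3.258)
next step: t=0.760: state=(0.971, -3.291) — theta has crossed 0.99
linear interpolation between t=0.750 (1.00339) and t=0.760 (0.97064) → t≈0.754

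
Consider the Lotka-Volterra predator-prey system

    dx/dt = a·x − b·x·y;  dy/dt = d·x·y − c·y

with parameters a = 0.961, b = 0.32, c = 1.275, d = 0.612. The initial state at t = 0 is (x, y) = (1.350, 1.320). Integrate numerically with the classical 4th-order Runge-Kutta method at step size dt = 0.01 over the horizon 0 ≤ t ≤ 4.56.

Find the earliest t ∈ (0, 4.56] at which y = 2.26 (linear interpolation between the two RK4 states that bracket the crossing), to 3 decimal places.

t = 1.999

t=0.000: state=(1.350, 1.320)
step 1 (dt=0.01): k1=(0.727, -0.592), k2=(0.730, -0.588), k3=(0.730, -0.588), k4=(0.734, -0.584); state += dt/6·(k1+2k2+2k3+k4)
t=0.010: state=(1.357, 1.314)
t=0.020: state=(1.365, 1.308)
t=0.030: state=(1.372, 1.303)
continuing one RK4 step at a time; state shown every 20 steps (Δt=0.2):
t=0.200: state=(1.509, 1.218)
t=0.400: state=(1.695, 1.148)
t=0.600: state=(1.912, 1.109)
t=0.800: state=(2.159, 1.102)
t=1.000: state=(2.437, 1.131)
t=1.200: state=(2.741, 1.203)
t=1.400: state=(3.064, 1.330)
t=1.600: state=(3.390, 1.530)
t=1.800: state=(3.692, 1.830)
t=1.990: state=(3.919, 2.237)
next step: t=2.000: state=(3.929, 2.262) — y has crossed 2.26
linear interpolation between t=1.990 (2.23714) and t=2.000 (2.26248) → t≈1.999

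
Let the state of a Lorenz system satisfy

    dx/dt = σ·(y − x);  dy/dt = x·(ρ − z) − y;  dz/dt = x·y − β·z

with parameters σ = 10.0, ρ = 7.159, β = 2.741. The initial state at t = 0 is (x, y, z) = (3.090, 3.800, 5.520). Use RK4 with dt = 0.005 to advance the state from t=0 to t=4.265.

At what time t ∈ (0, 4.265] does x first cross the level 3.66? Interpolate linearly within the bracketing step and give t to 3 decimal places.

t = 0.114

t=0.000: state=(3.090, 3.800, 5.520)
step 1 (dt=0.005): k1=(7.100, 1.265, -3.388), k2=(6.954, 1.317, -3.288), k3=(6.959, 1.315, -3.289), k4=(6.818, 1.366, -3.190); state += dt/6·(k1+2k2+2k3+k4)
t=0.005: state=(3.125, 3.807, 5.504)
t=0.010: state=(3.158, 3.814, 5.488)
t=0.015: state=(3.190, 3.821, 5.474)
t=0.110: state=(3.646, 4.027, 5.350)
next step: t=0.115: state=(3.665, 4.040, 5.350) — x has crossed 3.66
linear interpolation between t=0.110 (3.64563) and t=0.115 (3.66457) → t≈0.114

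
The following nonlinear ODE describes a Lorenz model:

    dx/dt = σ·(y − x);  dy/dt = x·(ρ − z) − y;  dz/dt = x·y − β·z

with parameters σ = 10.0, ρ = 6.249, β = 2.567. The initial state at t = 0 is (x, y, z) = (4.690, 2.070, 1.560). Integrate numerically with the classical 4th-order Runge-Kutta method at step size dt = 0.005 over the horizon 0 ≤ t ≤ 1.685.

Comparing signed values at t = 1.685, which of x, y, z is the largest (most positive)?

largest component: z

t=0.000: state=(4.690, 2.070, 1.560)
step 1 (dt=0.005): k1=(-26.200, 19.921, 5.704), k2=(-25.047, 19.499, 5.762), k3=(-25.086, 19.512, 5.763), k4=(-23.970, 19.104, 5.815); state += dt/6·(k1+2k2+2k3+k4)
t=0.005: state=(4.565, 2.168, 1.589)
t=0.010: state=(4.450, 2.261, 1.618)
t=0.015: state=(4.346, 2.351, 1.648)
continuing one RK4 step at a time; state shown every 20 steps (Δt=0.1):
t=0.100: state=(3.609, 3.517, 2.198)
t=0.200: state=(3.917, 4.471, 3.026)
t=0.300: state=(4.523, 5.115, 4.149)
t=0.400: state=(4.988, 5.283, 5.428)
t=0.500: state=(5.059, 4.898, 6.487)
t=0.600: state=(4.701, 4.180, 6.982)
t=0.700: state=(4.105, 3.478, 6.879)
t=0.800: state=(3.519, 2.999, 6.395)
t=0.900: state=(3.092, 2.763, 5.775)
t=1.000: state=(2.860, 2.720, 5.178)
t=1.100: state=(2.801, 2.817, 4.692)
t=1.200: state=(2.881, 3.018, 4.358)
t=1.300: state=(3.066, 3.293, 4.198)
t=1.400: state=(3.323, 3.603, 4.221)
t=1.500: state=(3.612, 3.900, 4.418)
t=1.600: state=(3.882, 4.125, 4.752)
t=1.685: state=(4.056, 4.218, 5.091)
compare at T: x=4.056, y=4.218, z=5.091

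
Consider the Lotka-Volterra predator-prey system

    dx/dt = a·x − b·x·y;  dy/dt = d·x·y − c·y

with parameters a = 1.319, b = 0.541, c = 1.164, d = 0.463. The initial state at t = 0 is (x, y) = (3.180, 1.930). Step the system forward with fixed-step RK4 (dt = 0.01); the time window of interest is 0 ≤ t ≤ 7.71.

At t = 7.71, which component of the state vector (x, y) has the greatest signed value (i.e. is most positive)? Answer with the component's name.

largest component: y

t=0.000: state=(3.180, 1.930)
step 1 (dt=0.01): k1=(0.874, 0.595), k2=(0.870, 0.600), k3=(0.870, 0.600), k4=(0.866, 0.605); state += dt/6·(k1+2k2+2k3+k4)
t=0.010: state=(3.189, 1.936)
t=0.020: state=(3.197, 1.942)
t=0.030: state=(3.206, 1.948)
continuing one RK4 step at a time; state shown every 25 steps (Δt=0.25):
t=0.250: state=(3.368, 2.109)
t=0.500: state=(3.467, 2.344)
t=0.750: state=(3.448, 2.617)
t=1.000: state=(3.302, 2.895)
t=1.250: state=(3.053, 3.129)
t=1.500: state=(2.751, 3.274)
t=1.750: state=(2.448, 3.305)
t=2.000: state=(2.186, 3.229)
t=2.250: state=(1.984, 3.071)
t=2.500: state=(1.846, 2.863)
t=2.750: state=(1.770, 2.637)
t=3.000: state=(1.749, 2.415)
t=3.250: state=(1.779, 2.214)
t=3.500: state=(1.856, 2.041)
t=3.750: state=(1.978, 1.904)
t=4.000: state=(2.141, 1.806)
t=4.250: state=(2.342, 1.749)
t=4.500: state=(2.574, 1.737)
t=4.750: state=(2.825, 1.775)
t=5.000: state=(3.072, 1.867)
t=5.250: state=(3.288, 2.017)
t=5.500: state=(3.434, 2.227)
t=5.750: state=(3.473, 2.486)
t=6.000: state=(3.386, 2.767)
t=6.250: state=(3.181, 3.028)
t=6.500: state=(2.896, 3.219)
t=6.750: state=(2.587, 3.305)
t=7.000: state=(2.303, 3.277)
t=7.250: state=(2.071, 3.153)
t=7.500: state=(1.903, 2.965)
t=7.710: state=(1.811, 2.781)
compare at T: x=1.811, y=2.781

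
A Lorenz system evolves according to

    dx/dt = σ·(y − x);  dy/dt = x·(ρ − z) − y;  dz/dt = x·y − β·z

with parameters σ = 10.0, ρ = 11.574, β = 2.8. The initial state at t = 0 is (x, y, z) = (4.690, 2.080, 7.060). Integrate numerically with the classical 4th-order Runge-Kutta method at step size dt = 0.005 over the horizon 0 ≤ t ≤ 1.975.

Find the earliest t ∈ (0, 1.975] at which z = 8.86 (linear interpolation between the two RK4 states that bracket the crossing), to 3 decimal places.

t = 0.361

t=0.000: state=(4.690, 2.080, 7.060)
step 1 (dt=0.005): k1=(-26.100, 19.091, -10.013), k2=(-24.970, 18.864, -9.858), k3=(-25.004, 18.876, -9.855), k4=(-23.906, 18.657, -9.704); state += dt/6·(k1+2k2+2k3+k4)
t=0.005: state=(4.565, 2.174, 7.011)
t=0.010: state=(4.451, 2.267, 6.963)
t=0.015: state=(4.346, 2.357, 6.917)
continuing one RK4 step at a time; state shown every 20 steps (Δt=0.1):
t=0.100: state=(3.664, 3.729, 6.345)
t=0.200: state=(4.289, 5.341, 6.357)
t=0.300: state=(5.585, 7.039, 7.506)
t=0.360: state=(6.450, 7.828, 8.839)
next step: t=0.365: state=(6.518, 7.875, 8.969) — z has crossed 8.86
linear interpolation between t=0.360 (8.83884) and t=0.365 (8.96875) → t≈0.361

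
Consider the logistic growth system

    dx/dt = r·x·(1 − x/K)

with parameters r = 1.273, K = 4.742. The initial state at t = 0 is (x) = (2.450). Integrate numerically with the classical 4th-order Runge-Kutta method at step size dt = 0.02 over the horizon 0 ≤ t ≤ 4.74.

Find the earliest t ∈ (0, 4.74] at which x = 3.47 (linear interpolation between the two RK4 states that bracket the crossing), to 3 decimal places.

t = 0.736

t=0.000: state=(2.450)
step 1 (dt=0.02): k1=(1.507), k2=(1.507), k3=(1.507), k4=(1.506); state += dt/6·(k1+2k2+2k3+k4)
t=0.020: state=(2.480)
t=0.040: state=(2.510)
t=0.060: state=(2.540)
continuing one RK4 step at a time; state shown every 10 steps (Δt=0.2):
t=0.200: state=(2.749)
t=0.400: state=(3.035)
t=0.600: state=(3.303)
t=0.720: state=(3.451)
next step: t=0.740: state=(3.475) — x has crossed 3.47
linear interpolation between t=0.720 (3.45098) and t=0.740 (3.47476) → t≈0.736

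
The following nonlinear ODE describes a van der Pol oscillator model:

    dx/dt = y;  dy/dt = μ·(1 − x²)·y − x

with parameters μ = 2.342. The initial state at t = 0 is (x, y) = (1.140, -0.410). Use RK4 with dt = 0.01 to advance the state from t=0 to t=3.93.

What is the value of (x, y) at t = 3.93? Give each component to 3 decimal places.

(x, y) = (-1.269, 0.581)

t=0.000: state=(1.140, -0.410)
step 1 (dt=0.01): k1=(-0.410, -0.852), k2=(-0.414, -0.852), k3=(-0.414, -0.852), k4=(-0.419, -0.851); state += dt/6·(k1+2k2+2k3+k4)
t=0.010: state=(1.136, -0.419)
t=0.020: state=(1.132, -0.427)
t=0.030: state=(1.127, -0.436)
continuing one RK4 step at a time; state shown every 20 steps (Δt=0.2):
t=0.200: state=(1.041, -0.585)
t=0.400: state=(0.904, -0.797)
t=0.600: state=(0.715, -1.110)
t=0.800: state=(0.445, -1.644)
t=1.000: state=(0.029, -2.599)
t=1.200: state=(-0.621, -3.882)
t=1.400: state=(-1.413, -3.517)
t=1.600: state=(-1.887, -1.248)
t=1.800: state=(-2.001, -0.114)
t=2.000: state=(-1.986, 0.187)
t=2.200: state=(-1.939, 0.267)
t=2.400: state=(-1.883, 0.297)
t=2.600: state=(-1.821, 0.317)
t=2.800: state=(-1.756, 0.338)
t=3.000: state=(-1.686, 0.361)
t=3.200: state=(-1.611, 0.389)
t=3.400: state=(-1.530, 0.424)
t=3.600: state=(-1.441, 0.470)
t=3.800: state=(-1.341, 0.530)
t=3.930: state=(-1.269, 0.581)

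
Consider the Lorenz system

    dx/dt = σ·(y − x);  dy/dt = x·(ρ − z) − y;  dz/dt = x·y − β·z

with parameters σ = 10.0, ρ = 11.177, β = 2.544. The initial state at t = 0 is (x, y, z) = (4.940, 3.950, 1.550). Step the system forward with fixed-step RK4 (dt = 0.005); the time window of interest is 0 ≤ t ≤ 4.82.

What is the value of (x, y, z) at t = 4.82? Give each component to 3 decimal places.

(x, y, z) = (4.661, 4.492, 10.177)

t=0.000: state=(4.940, 3.950, 1.550)
step 1 (dt=0.005): k1=(-9.900, 43.607, 15.570), k2=(-8.562, 43.069, 15.909), k3=(-8.609, 43.098, 15.914), k4=(-7.315, 42.588, 16.253); state += dt/6·(k1+2k2+2k3+k4)
t=0.005: state=(4.897, 4.165, 1.630)
t=0.010: state=(4.867, 4.376, 1.713)
t=0.015: state=(4.848, 4.582, 1.799)
continuing one RK4 step at a time; state shown every 40 steps (Δt=0.2):
t=0.200: state=(8.034, 10.198, 8.726)
t=0.400: state=(7.238, 4.338, 15.958)
t=0.600: state=(2.435, 1.181, 11.119)
t=0.800: state=(1.553, 1.659, 7.049)
t=1.000: state=(2.441, 3.235, 4.979)
t=1.200: state=(4.902, 6.550, 5.887)
t=1.400: state=(7.671, 8.066, 11.834)
t=1.600: state=(5.536, 3.733, 13.449)
t=1.800: state=(3.092, 2.579, 9.877)
t=2.000: state=(3.135, 3.599, 7.339)
t=2.200: state=(4.741, 5.816, 7.354)
t=2.400: state=(6.626, 7.083, 10.691)
t=2.600: state=(5.822, 4.792, 12.506)
t=2.800: state=(4.040, 3.514, 10.454)
t=3.000: state=(3.853, 4.140, 8.516)
t=3.200: state=(4.935, 5.640, 8.518)
t=3.400: state=(6.062, 6.293, 10.573)
t=3.600: state=(5.571, 4.971, 11.632)
t=3.800: state=(4.473, 4.122, 10.399)
t=4.000: state=(4.347, 4.551, 9.139)
t=4.200: state=(5.077, 5.522, 9.247)
t=4.400: state=(5.707, 5.795, 10.527)
t=4.600: state=(5.353, 4.989, 11.063)
t=4.800: state=(4.698, 4.493, 10.277)
t=4.820: state=(4.661, 4.492, 10.177)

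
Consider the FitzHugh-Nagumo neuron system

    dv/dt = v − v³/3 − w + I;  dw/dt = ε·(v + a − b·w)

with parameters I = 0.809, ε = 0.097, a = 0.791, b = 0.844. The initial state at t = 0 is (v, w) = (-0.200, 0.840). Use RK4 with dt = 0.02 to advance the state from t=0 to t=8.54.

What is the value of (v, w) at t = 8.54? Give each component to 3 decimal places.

(v, w) = (-1.247, 0.122)

t=0.000: state=(-0.200, 0.840)
step 1 (dt=0.02): k1=(-0.228, -0.011), k2=(-0.230, -0.012), k3=(-0.230, -0.012), k4=(-0.233, -0.012); state += dt/6·(k1+2k2+2k3+k4)
t=0.020: state=(-0.205, 0.840)
t=0.040: state=(-0.209, 0.840)
t=0.060: state=(-0.214, 0.839)
continuing one RK4 step at a time; state shown every 25 steps (Δt=0.5):
t=0.500: state=(-0.343, 0.831)
t=1.000: state=(-0.557, 0.814)
t=1.500: state=(-0.843, 0.786)
t=2.000: state=(-1.151, 0.745)
t=2.500: state=(-1.393, 0.692)
t=3.000: state=(-1.525, 0.632)
t=3.500: state=(-1.572, 0.570)
t=4.000: state=(-1.574, 0.510)
t=4.500: state=(-1.553, 0.453)
t=5.000: state=(-1.524, 0.399)
t=5.500: state=(-1.489, 0.349)
t=6.000: state=(-1.452, 0.303)
t=6.500: state=(-1.414, 0.260)
t=7.000: state=(-1.375, 0.221)
t=7.500: state=(-1.335, 0.185)
t=8.000: state=(-1.293, 0.153)
t=8.500: state=(-1.251, 0.124)
t=8.540: state=(-1.247, 0.122)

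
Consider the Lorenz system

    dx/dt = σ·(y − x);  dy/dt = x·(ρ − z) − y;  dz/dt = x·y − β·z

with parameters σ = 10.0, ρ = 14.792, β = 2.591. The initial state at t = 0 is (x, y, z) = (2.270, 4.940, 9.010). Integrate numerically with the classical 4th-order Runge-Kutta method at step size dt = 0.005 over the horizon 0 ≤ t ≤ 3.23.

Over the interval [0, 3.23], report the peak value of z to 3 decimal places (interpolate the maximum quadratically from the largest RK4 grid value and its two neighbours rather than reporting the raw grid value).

t=0.000: state=(2.270, 4.940, 9.010)
step 1 (dt=0.005): k1=(26.700, 8.185, -12.131), k2=(26.237, 8.621, -11.675), k3=(26.260, 8.611, -11.681), k4=(25.818, 9.041, -11.228); state += dt/6·(k1+2k2+2k3+k4)
t=0.005: state=(2.401, 4.983, 8.952)
t=0.010: state=(2.528, 5.030, 8.898)
t=0.015: state=(2.652, 5.082, 8.848)
continuing one RK4 step at a time; state shown every 40 steps (Δt=0.2):
t=0.200: state=(6.534, 8.648, 10.450)
t=0.400: state=(8.492, 7.495, 17.632)
t=0.600: state=(4.706, 3.090, 15.398)
t=0.800: state=(3.460, 3.694, 11.008)
t=1.000: state=(5.186, 6.600, 9.979)
t=1.200: state=(7.936, 8.613, 14.659)
t=1.400: state=(6.426, 4.781, 16.654)
t=1.600: state=(4.150, 3.760, 12.956)
t=1.800: state=(4.719, 5.580, 10.779)
t=2.000: state=(6.951, 7.980, 12.957)
t=2.200: state=(7.135, 6.206, 16.267)
t=2.400: state=(4.981, 4.227, 14.233)
t=2.600: state=(4.704, 5.131, 11.762)
t=2.800: state=(6.249, 7.169, 12.376)
t=3.000: state=(7.147, 6.873, 15.327)
t=3.200: state=(5.667, 4.855, 14.859)
t=3.230: state=(5.438, 4.728, 14.514)
largest grid value and its neighbours: z(0.440)=18.03764, z(0.445)=18.04551, z(0.450)=18.04442
parabola through these three points peaks at t≈0.447 with z≈18.04615

max z = 18.046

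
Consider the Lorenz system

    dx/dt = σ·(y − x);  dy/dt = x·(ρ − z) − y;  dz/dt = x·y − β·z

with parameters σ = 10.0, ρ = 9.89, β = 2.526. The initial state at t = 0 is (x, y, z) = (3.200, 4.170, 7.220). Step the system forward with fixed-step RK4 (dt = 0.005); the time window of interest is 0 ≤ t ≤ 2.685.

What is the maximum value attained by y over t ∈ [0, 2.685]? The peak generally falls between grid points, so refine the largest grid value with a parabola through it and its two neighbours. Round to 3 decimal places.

t=0.000: state=(3.200, 4.170, 7.220)
step 1 (dt=0.005): k1=(9.700, 4.374, -4.894), k2=(9.567, 4.467, -4.726), k3=(9.573, 4.465, -4.728), k4=(9.445, 4.556, -4.562); state += dt/6·(k1+2k2+2k3+k4)
t=0.005: state=(3.248, 4.192, 7.196)
t=0.010: state=(3.294, 4.216, 7.174)
t=0.015: state=(3.340, 4.240, 7.154)
continuing one RK4 step at a time; state shown every 20 steps (Δt=0.1):
t=0.100: state=(4.013, 4.746, 7.044)
t=0.200: state=(4.724, 5.410, 7.451)
t=0.300: state=(5.344, 5.864, 8.329)
t=0.400: state=(5.694, 5.846, 9.367)
t=0.500: state=(5.626, 5.348, 10.103)
t=0.600: state=(5.198, 4.666, 10.242)
t=0.700: state=(4.652, 4.132, 9.854)
t=0.800: state=(4.217, 3.886, 9.205)
t=0.900: state=(4.006, 3.914, 8.552)
t=1.000: state=(4.026, 4.152, 8.064)
t=1.100: state=(4.239, 4.527, 7.846)
t=1.200: state=(4.575, 4.942, 7.944)
t=1.300: state=(4.937, 5.273, 8.331)
t=1.400: state=(5.207, 5.392, 8.881)
t=1.500: state=(5.284, 5.250, 9.382)
t=1.600: state=(5.148, 4.925, 9.640)
t=1.700: state=(4.876, 4.577, 9.588)
t=1.800: state=(4.590, 4.336, 9.301)
t=1.900: state=(4.391, 4.255, 8.918)
t=2.000: state=(4.325, 4.328, 8.572)
t=2.100: state=(4.391, 4.513, 8.356)
t=2.200: state=(4.554, 4.750, 8.322)
t=2.300: state=(4.760, 4.966, 8.469)
t=2.400: state=(4.942, 5.088, 8.743)
t=2.500: state=(5.037, 5.076, 9.042)
t=2.600: state=(5.017, 4.942, 9.255)
t=2.685: state=(4.922, 4.780, 9.315)
largest grid value and its neighbours: y(0.340)=5.92146, y(0.345)=5.92268, y(0.350)=5.92253
parabola through these three points peaks at t≈0.347 with y≈5.92278

max y = 5.923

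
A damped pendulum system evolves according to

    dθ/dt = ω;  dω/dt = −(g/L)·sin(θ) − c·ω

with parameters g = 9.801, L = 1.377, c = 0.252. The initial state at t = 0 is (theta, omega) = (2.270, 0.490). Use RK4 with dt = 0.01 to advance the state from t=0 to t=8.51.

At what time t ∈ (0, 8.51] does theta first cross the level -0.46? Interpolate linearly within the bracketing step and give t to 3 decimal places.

t = 1.103

t=0.000: state=(2.270, 0.490)
step 1 (dt=0.01): k1=(0.490, -5.571), k2=(0.462, -5.553), k3=(0.462, -5.553), k4=(0.434, -5.536); state += dt/6·(k1+2k2+2k3+k4)
t=0.010: state=(2.275, 0.434)
t=0.020: state=(2.279, 0.379)
t=0.030: state=(2.282, 0.324)
continuing one RK4 step at a time; state shown every 50 steps (Δt=0.5):
t=0.500: state=(1.832, -2.318)
t=1.000: state=(-0.015, -4.441)
t=1.100: state=(-0.448, -4.169)
next step: t=1.110: state=(-0.489, -4.126) — theta has crossed -0.46
linear interpolation between t=1.100 (-0.44762) and t=1.110 (-0.48910) → t≈1.103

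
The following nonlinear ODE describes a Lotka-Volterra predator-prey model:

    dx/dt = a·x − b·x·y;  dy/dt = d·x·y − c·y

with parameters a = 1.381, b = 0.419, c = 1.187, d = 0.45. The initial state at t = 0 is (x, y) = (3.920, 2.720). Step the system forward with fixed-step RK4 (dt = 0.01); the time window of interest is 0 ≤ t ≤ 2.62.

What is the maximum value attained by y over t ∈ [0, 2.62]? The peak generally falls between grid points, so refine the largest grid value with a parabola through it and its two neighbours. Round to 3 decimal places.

max y = 4.945

t=0.000: state=(3.920, 2.720)
step 1 (dt=0.01): k1=(0.946, 1.569), k2=(0.934, 1.580), k3=(0.934, 1.580), k4=(0.922, 1.590); state += dt/6·(k1+2k2+2k3+k4)
t=0.010: state=(3.929, 2.736)
t=0.020: state=(3.938, 2.752)
t=0.030: state=(3.947, 2.768)
continuing one RK4 step at a time; state shown every 10 steps (Δt=0.1):
t=0.100: state=(4.002, 2.887)
t=0.200: state=(4.055, 3.074)
t=0.300: state=(4.076, 3.278)
t=0.400: state=(4.061, 3.497)
t=0.500: state=(4.008, 3.724)
t=0.600: state=(3.917, 3.954)
t=0.700: state=(3.793, 4.177)
t=0.800: state=(3.639, 4.385)
t=0.900: state=(3.463, 4.569)
t=1.000: state=(3.273, 4.722)
t=1.100: state=(3.075, 4.837)
t=1.200: state=(2.878, 4.911)
t=1.300: state=(2.687, 4.943)
t=1.400: state=(2.508, 4.934)
t=1.500: state=(2.344, 4.887)
t=1.600: state=(2.196, 4.806)
t=1.700: state=(2.066, 4.698)
t=1.800: state=(1.953, 4.567)
t=1.900: state=(1.858, 4.418)
t=2.000: state=(1.778, 4.258)
t=2.100: state=(1.714, 4.090)
t=2.200: state=(1.664, 3.919)
t=2.300: state=(1.627, 3.748)
t=2.400: state=(1.602, 3.579)
t=2.500: state=(1.589, 3.415)
t=2.600: state=(1.586, 3.257)
t=2.620: state=(1.587, 3.226)
largest grid value and its neighbours: y(1.320)=4.94473, y(1.330)=4.94480, y(1.340)=4.94447
parabola through these three points peaks at t≈1.327 with y≈4.94482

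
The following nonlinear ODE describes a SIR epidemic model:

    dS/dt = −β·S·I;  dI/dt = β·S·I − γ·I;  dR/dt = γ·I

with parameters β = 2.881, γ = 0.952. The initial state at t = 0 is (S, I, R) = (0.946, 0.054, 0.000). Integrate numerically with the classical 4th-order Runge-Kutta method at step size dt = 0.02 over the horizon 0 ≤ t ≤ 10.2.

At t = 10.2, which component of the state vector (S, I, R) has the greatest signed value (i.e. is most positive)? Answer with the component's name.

t=0.000: state=(0.946, 0.054, 0.000)
step 1 (dt=0.02): k1=(-0.147, 0.096, 0.051), k2=(-0.150, 0.097, 0.052), k3=(-0.150, 0.097, 0.052), k4=(-0.152, 0.099, 0.053); state += dt/6·(k1+2k2+2k3+k4)
t=0.020: state=(0.943, 0.056, 0.001)
t=0.040: state=(0.940, 0.058, 0.002)
t=0.060: state=(0.937, 0.060, 0.003)
continuing one RK4 step at a time; state shown every 25 steps (Δt=0.5):
t=0.500: state=(0.837, 0.122, 0.040)
t=1.000: state=(0.654, 0.224, 0.122)
t=1.500: state=(0.443, 0.306, 0.251)
t=2.000: state=(0.280, 0.318, 0.402)
t=2.500: state=(0.182, 0.274, 0.544)
t=3.000: state=(0.128, 0.212, 0.660)
t=3.500: state=(0.099, 0.155, 0.747)
t=4.000: state=(0.082, 0.109, 0.809)
t=4.500: state=(0.072, 0.076, 0.853)
t=5.000: state=(0.065, 0.052, 0.883)
t=5.500: state=(0.062, 0.035, 0.903)
t=6.000: state=(0.059, 0.024, 0.917)
t=6.500: state=(0.057, 0.016, 0.927)
t=7.000: state=(0.056, 0.011, 0.933)
t=7.500: state=(0.055, 0.007, 0.937)
t=8.000: state=(0.055, 0.005, 0.940)
t=8.500: state=(0.055, 0.003, 0.942)
t=9.000: state=(0.054, 0.002, 0.943)
t=9.500: state=(0.054, 0.002, 0.944)
t=10.000: state=(0.054, 0.001, 0.945)
t=10.200: state=(0.054, 0.001, 0.945)
compare at T: S=0.054, I=0.001, R=0.945

largest component: R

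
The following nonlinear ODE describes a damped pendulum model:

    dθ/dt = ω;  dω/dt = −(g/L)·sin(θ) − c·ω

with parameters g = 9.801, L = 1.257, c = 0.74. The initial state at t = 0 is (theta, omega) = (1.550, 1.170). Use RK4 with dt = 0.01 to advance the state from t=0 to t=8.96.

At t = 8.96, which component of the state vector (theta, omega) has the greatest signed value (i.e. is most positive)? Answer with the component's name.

t=0.000: state=(1.550, 1.170)
step 1 (dt=0.01): k1=(1.170, -8.661), k2=(1.127, -8.630), k3=(1.127, -8.630), k4=(1.084, -8.599); state += dt/6·(k1+2k2+2k3+k4)
t=0.010: state=(1.561, 1.084)
t=0.020: state=(1.572, 0.998)
t=0.030: state=(1.581, 0.913)
continuing one RK4 step at a time; state shown every 50 steps (Δt=0.5):
t=0.500: state=(1.177, -2.413)
t=1.000: state=(-0.342, -2.767)
t=1.500: state=(-0.958, 0.400)
t=2.000: state=(-0.194, 2.134)
t=2.500: state=(0.582, 0.574)
t=3.000: state=(0.347, -1.259)
t=3.500: state=(-0.279, -0.856)
t=4.000: state=(-0.332, 0.583)
t=4.500: state=(0.083, 0.789)
t=5.000: state=(0.256, -0.150)
t=5.500: state=(0.024, -0.594)
t=6.000: state=(-0.169, -0.084)
t=6.500: state=(-0.070, 0.384)
t=7.000: state=(0.095, 0.178)
t=7.500: state=(0.078, -0.210)
t=8.000: state=(-0.041, -0.188)
t=8.500: state=(-0.066, 0.087)
t=8.960: state=(0.002, 0.163)
compare at T: theta=0.002, omega=0.163

largest component: omega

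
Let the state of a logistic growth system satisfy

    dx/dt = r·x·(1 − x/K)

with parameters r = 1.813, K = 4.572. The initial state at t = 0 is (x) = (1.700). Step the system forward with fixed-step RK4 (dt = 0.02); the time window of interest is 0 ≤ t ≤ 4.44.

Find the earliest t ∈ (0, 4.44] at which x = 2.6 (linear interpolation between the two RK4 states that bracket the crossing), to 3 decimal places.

t=0.000: state=(1.700)
step 1 (dt=0.02): k1=(1.936), k2=(1.945), k3=(1.945), k4=(1.954); state += dt/6·(k1+2k2+2k3+k4)
t=0.020: state=(1.739)
t=0.040: state=(1.778)
t=0.060: state=(1.818)
continuing one RK4 step at a time; state shown every 10 steps (Δt=0.2):
t=0.200: state=(2.101)
t=0.400: state=(2.515)
t=0.440: state=(2.596)
next step: t=0.460: state=(2.637) — x has crossed 2.6
linear interpolation between t=0.440 (2.59650) and t=0.460 (2.63707) → t≈0.442

t = 0.442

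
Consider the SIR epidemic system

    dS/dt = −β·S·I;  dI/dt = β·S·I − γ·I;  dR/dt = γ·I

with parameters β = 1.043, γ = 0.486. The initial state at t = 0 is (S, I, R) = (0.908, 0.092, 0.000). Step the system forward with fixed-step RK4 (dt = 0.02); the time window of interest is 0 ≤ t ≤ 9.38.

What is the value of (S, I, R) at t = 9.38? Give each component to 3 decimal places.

(S, I, R) = (0.186, 0.075, 0.739)

t=0.000: state=(0.908, 0.092, 0.000)
step 1 (dt=0.02): k1=(-0.087, 0.042, 0.045), k2=(-0.087, 0.043, 0.045), k3=(-0.087, 0.043, 0.045), k4=(-0.088, 0.043, 0.045); state += dt/6·(k1+2k2+2k3+k4)
t=0.020: state=(0.906, 0.093, 0.001)
t=0.040: state=(0.904, 0.094, 0.002)
t=0.060: state=(0.903, 0.095, 0.003)
continuing one RK4 step at a time; state shown every 25 steps (Δt=0.5):
t=0.500: state=(0.860, 0.114, 0.025)
t=1.000: state=(0.806, 0.139, 0.056)
t=1.500: state=(0.745, 0.163, 0.092)
t=2.000: state=(0.680, 0.185, 0.135)
t=2.500: state=(0.614, 0.204, 0.182)
t=3.000: state=(0.550, 0.216, 0.233)
t=3.500: state=(0.491, 0.223, 0.287)
t=4.000: state=(0.437, 0.222, 0.341)
t=4.500: state=(0.390, 0.216, 0.394)
t=5.000: state=(0.349, 0.205, 0.446)
t=5.500: state=(0.315, 0.192, 0.494)
t=6.000: state=(0.286, 0.176, 0.539)
t=6.500: state=(0.262, 0.159, 0.579)
t=7.000: state=(0.242, 0.142, 0.616)
t=7.500: state=(0.226, 0.126, 0.648)
t=8.000: state=(0.212, 0.111, 0.677)
t=8.500: state=(0.201, 0.097, 0.702)
t=9.000: state=(0.192, 0.084, 0.724)
t=9.380: state=(0.186, 0.075, 0.739)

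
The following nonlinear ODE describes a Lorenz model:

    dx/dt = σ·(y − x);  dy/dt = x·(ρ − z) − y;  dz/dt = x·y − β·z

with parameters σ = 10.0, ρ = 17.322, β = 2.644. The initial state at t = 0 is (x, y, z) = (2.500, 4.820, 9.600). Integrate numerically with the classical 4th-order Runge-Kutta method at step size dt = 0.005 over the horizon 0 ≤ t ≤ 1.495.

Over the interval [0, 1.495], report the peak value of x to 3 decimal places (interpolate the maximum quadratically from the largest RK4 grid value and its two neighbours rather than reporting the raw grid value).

max x = 10.224

t=0.000: state=(2.500, 4.820, 9.600)
step 1 (dt=0.005): k1=(23.200, 14.485, -13.332), k2=(22.982, 14.982, -12.872), k3=(23.000, 14.974, -12.875), k4=(22.799, 15.466, -12.412); state += dt/6·(k1+2k2+2k3+k4)
t=0.005: state=(2.615, 4.895, 9.536)
t=0.010: state=(2.728, 4.975, 9.476)
t=0.015: state=(2.840, 5.059, 9.421)
continuing one RK4 step at a time; state shown every 10 steps (Δt=0.05):
t=0.050: state=(3.602, 5.778, 9.173)
t=0.100: state=(4.738, 7.148, 9.303)
t=0.150: state=(6.033, 8.801, 10.172)
t=0.200: state=(7.480, 10.444, 11.982)
t=0.250: state=(8.906, 11.524, 14.769)
t=0.300: state=(9.951, 11.360, 18.081)
t=0.350: state=(10.192, 9.680, 20.889)
t=0.400: state=(9.453, 7.101, 22.198)
t=0.450: state=(7.994, 4.695, 21.846)
t=0.500: state=(6.328, 3.108, 20.424)
t=0.550: state=(4.876, 2.350, 18.592)
t=0.600: state=(3.828, 2.159, 16.737)
t=0.650: state=(3.193, 2.297, 15.024)
t=0.700: state=(2.907, 2.637, 13.510)
t=0.750: state=(2.903, 3.139, 12.226)
t=0.800: state=(3.133, 3.811, 11.200)
t=0.850: state=(3.579, 4.688, 10.479)
t=0.900: state=(4.244, 5.800, 10.141)
t=0.950: state=(5.136, 7.145, 10.308)
t=1.000: state=(6.243, 8.636, 11.142)
t=1.050: state=(7.489, 10.022, 12.786)
t=1.100: state=(8.690, 10.855, 15.205)
t=1.150: state=(9.536, 10.637, 17.978)
t=1.200: state=(9.702, 9.220, 20.288)
t=1.250: state=(9.070, 7.097, 21.390)
t=1.300: state=(7.848, 5.076, 21.144)
t=1.350: state=(6.436, 3.679, 19.968)
t=1.400: state=(5.179, 2.966, 18.381)
t=1.450: state=(4.252, 2.765, 16.725)
t=1.495: state=(3.727, 2.870, 15.320)
largest grid value and its neighbours: x(0.330)=10.21273, x(0.335)=10.22281, x(0.340)=10.22278
parabola through these three points peaks at t≈0.337 with x≈10.22406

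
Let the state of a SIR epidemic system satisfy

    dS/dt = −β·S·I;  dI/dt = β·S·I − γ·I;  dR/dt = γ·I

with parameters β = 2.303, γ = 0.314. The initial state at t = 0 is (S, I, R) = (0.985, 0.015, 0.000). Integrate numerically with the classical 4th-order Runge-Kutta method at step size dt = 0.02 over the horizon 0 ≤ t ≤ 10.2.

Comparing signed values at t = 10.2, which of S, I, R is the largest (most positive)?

largest component: R

t=0.000: state=(0.985, 0.015, 0.000)
step 1 (dt=0.02): k1=(-0.034, 0.029, 0.005), k2=(-0.035, 0.030, 0.005), k3=(-0.035, 0.030, 0.005), k4=(-0.035, 0.030, 0.005); state += dt/6·(k1+2k2+2k3+k4)
t=0.020: state=(0.984, 0.016, 0.000)
t=0.040: state=(0.984, 0.016, 0.000)
t=0.060: state=(0.983, 0.017, 0.000)
continuing one RK4 step at a time; state shown every 25 steps (Δt=0.5):
t=0.500: state=(0.957, 0.039, 0.004)
t=1.000: state=(0.888, 0.098, 0.014)
t=1.500: state=(0.746, 0.216, 0.038)
t=2.000: state=(0.529, 0.386, 0.085)
t=2.500: state=(0.310, 0.533, 0.158)
t=3.000: state=(0.161, 0.592, 0.247)
t=3.500: state=(0.081, 0.579, 0.340)
t=4.000: state=(0.043, 0.530, 0.427)
t=4.500: state=(0.024, 0.470, 0.506)
t=5.000: state=(0.015, 0.411, 0.575)
t=5.500: state=(0.009, 0.356, 0.635)
t=6.000: state=(0.006, 0.307, 0.687)
t=6.500: state=(0.005, 0.264, 0.732)
t=7.000: state=(0.003, 0.227, 0.770)
t=7.500: state=(0.003, 0.194, 0.803)
t=8.000: state=(0.002, 0.167, 0.831)
t=8.500: state=(0.002, 0.143, 0.855)
t=9.000: state=(0.002, 0.122, 0.876)
t=9.500: state=(0.001, 0.105, 0.894)
t=10.000: state=(0.001, 0.090, 0.909)
t=10.200: state=(0.001, 0.084, 0.915)
compare at T: S=0.001, I=0.084, R=0.915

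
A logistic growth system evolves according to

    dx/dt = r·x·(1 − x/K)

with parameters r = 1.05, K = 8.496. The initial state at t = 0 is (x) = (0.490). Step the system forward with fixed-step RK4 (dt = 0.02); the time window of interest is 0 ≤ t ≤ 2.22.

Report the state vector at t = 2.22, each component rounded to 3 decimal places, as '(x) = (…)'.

(x) = (3.283)

t=0.000: state=(0.490)
step 1 (dt=0.02): k1=(0.485), k2=(0.489), k3=(0.489), k4=(0.494); state += dt/6·(k1+2k2+2k3+k4)
t=0.020: state=(0.500)
t=0.040: state=(0.510)
t=0.060: state=(0.520)
continuing one RK4 step at a time; state shown every 5 steps (Δt=0.1):
t=0.100: state=(0.541)
t=0.200: state=(0.596)
t=0.300: state=(0.657)
t=0.400: state=(0.724)
t=0.500: state=(0.797)
t=0.600: state=(0.876)
t=0.700: state=(0.962)
t=0.800: state=(1.055)
t=0.900: state=(1.156)
t=1.000: state=(1.265)
t=1.100: state=(1.382)
t=1.200: state=(1.508)
t=1.300: state=(1.642)
t=1.400: state=(1.786)
t=1.500: state=(1.939)
t=1.600: state=(2.100)
t=1.700: state=(2.271)
t=1.800: state=(2.450)
t=1.900: state=(2.637)
t=2.000: state=(2.831)
t=2.100: state=(3.033)
t=2.200: state=(3.241)
t=2.220: state=(3.283)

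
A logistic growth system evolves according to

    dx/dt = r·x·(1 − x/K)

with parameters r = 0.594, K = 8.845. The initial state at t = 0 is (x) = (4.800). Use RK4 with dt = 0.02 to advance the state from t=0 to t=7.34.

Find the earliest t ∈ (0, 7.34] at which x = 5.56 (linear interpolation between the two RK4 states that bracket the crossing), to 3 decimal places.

t=0.000: state=(4.800)
step 1 (dt=0.02): k1=(1.304), k2=(1.303), k3=(1.303), k4=(1.303); state += dt/6·(k1+2k2+2k3+k4)
t=0.020: state=(4.826)
t=0.040: state=(4.852)
t=0.060: state=(4.878)
continuing one RK4 step at a time; state shown every 25 steps (Δt=0.5):
t=0.500: state=(5.439)
t=0.580: state=(5.538)
next step: t=0.600: state=(5.563) — x has crossed 5.56
linear interpolation between t=0.580 (5.53813) and t=0.600 (5.56269) → t≈0.598

t = 0.598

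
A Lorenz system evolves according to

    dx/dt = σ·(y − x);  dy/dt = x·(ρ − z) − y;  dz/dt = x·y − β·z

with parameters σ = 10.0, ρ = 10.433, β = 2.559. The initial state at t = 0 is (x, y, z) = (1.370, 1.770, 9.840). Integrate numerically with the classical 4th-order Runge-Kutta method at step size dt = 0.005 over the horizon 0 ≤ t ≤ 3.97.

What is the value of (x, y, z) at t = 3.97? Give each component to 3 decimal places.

t=0.000: state=(1.370, 1.770, 9.840)
step 1 (dt=0.005): k1=(4.000, -0.958, -22.756), k2=(3.876, -0.871, -22.596), k3=(3.881, -0.872, -22.597), k4=(3.762, -0.785, -22.438); state += dt/6·(k1+2k2+2k3+k4)
t=0.005: state=(1.389, 1.766, 9.727)
t=0.010: state=(1.408, 1.762, 9.616)
t=0.015: state=(1.425, 1.760, 9.506)
continuing one RK4 step at a time; state shown every 40 steps (Δt=0.2):
t=0.200: state=(1.893, 2.232, 6.398)
t=0.400: state=(3.096, 4.011, 5.042)
t=0.600: state=(5.539, 6.921, 6.906)
t=0.800: state=(7.034, 6.708, 11.756)
t=1.000: state=(4.807, 3.508, 11.671)
t=1.200: state=(3.233, 2.982, 8.795)
t=1.400: state=(3.544, 4.043, 7.056)
t=1.600: state=(4.993, 5.841, 7.614)
t=1.800: state=(6.177, 6.290, 10.272)
t=2.000: state=(5.313, 4.549, 11.120)
t=2.200: state=(4.084, 3.747, 9.521)
t=2.400: state=(4.038, 4.292, 8.163)
t=2.600: state=(4.882, 5.391, 8.311)
t=2.800: state=(5.630, 5.758, 9.772)
t=3.000: state=(5.274, 4.870, 10.471)
t=3.200: state=(4.511, 4.250, 9.656)
t=3.400: state=(4.382, 4.504, 8.753)
t=3.600: state=(4.861, 5.162, 8.759)
t=3.800: state=(5.318, 5.413, 9.571)
t=3.970: state=(5.226, 5.042, 10.033)

(x, y, z) = (5.226, 5.042, 10.033)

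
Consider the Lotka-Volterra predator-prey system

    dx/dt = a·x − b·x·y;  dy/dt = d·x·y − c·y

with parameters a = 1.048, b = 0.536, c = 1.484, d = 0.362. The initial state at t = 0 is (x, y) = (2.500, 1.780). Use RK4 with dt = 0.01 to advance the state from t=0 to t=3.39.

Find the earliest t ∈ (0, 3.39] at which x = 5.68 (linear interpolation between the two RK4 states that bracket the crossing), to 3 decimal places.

t=0.000: state=(2.500, 1.780)
step 1 (dt=0.01): k1=(0.235, -1.031), k2=(0.242, -1.027), k3=(0.242, -1.027), k4=(0.249, -1.023); state += dt/6·(k1+2k2+2k3+k4)
t=0.010: state=(2.502, 1.770)
t=0.020: state=(2.505, 1.760)
t=0.030: state=(2.508, 1.749)
continuing one RK4 step at a time; state shown every 20 steps (Δt=0.2):
t=0.200: state=(2.574, 1.589)
t=0.400: state=(2.701, 1.429)
t=0.600: state=(2.879, 1.299)
t=0.800: state=(3.106, 1.199)
t=1.000: state=(3.382, 1.127)
t=1.200: state=(3.706, 1.082)
t=1.400: state=(4.074, 1.065)
t=1.600: state=(4.480, 1.079)
t=1.800: state=(4.910, 1.126)
t=2.000: state=(5.344, 1.213)
t=2.160: state=(5.671, 1.317)
next step: t=2.170: state=(5.690, 1.324) — x has crossed 5.68
linear interpolation between t=2.160 (5.67083) and t=2.170 (5.69015) → t≈2.165

t = 2.165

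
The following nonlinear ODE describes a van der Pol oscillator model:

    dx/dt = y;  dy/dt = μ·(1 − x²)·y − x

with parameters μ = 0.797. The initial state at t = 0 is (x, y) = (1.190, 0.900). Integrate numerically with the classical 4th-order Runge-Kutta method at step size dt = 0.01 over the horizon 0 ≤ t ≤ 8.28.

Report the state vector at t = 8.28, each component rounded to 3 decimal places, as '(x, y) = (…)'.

t=0.000: state=(1.190, 0.900)
step 1 (dt=0.01): k1=(0.900, -1.488), k2=(0.893, -1.498), k3=(0.893, -1.498), k4=(0.885, -1.507); state += dt/6·(k1+2k2+2k3+k4)
t=0.010: state=(1.199, 0.885)
t=0.020: state=(1.208, 0.870)
t=0.030: state=(1.216, 0.855)
continuing one RK4 step at a time; state shown every 50 steps (Δt=0.5):
t=0.500: state=(1.436, 0.084)
t=1.000: state=(1.313, -0.530)
t=1.500: state=(0.927, -1.017)
t=2.000: state=(0.271, -1.647)
t=2.500: state=(-0.725, -2.234)
t=3.000: state=(-1.671, -1.228)
t=3.500: state=(-1.909, 0.114)
t=4.000: state=(-1.699, 0.649)
t=4.500: state=(-1.289, 0.996)
t=5.000: state=(-0.677, 1.499)
t=5.500: state=(0.263, 2.281)
t=6.000: state=(1.436, 2.003)
t=6.500: state=(1.985, 0.258)
t=7.000: state=(1.886, -0.509)
t=7.500: state=(1.544, -0.841)
t=8.000: state=(1.036, -1.217)
t=8.280: state=(0.653, -1.539)

(x, y) = (0.653, -1.539)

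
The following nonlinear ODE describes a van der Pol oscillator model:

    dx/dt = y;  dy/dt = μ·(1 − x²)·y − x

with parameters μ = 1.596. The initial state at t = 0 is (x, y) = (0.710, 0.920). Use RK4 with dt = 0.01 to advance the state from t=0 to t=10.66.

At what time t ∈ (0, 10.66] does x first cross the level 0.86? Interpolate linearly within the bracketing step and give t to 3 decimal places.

t = 0.165

t=0.000: state=(0.710, 0.920)
step 1 (dt=0.01): k1=(0.920, 0.018), k2=(0.920, 0.004), k3=(0.920, 0.004), k4=(0.920, -0.010); state += dt/6·(k1+2k2+2k3+k4)
t=0.010: state=(0.719, 0.920)
t=0.020: state=(0.728, 0.920)
t=0.030: state=(0.738, 0.919)
t=0.160: state=(0.855, 0.884)
next step: t=0.170: state=(0.864, 0.879) — x has crossed 0.86
linear interpolation between t=0.160 (0.85539) and t=0.170 (0.86421) → t≈0.165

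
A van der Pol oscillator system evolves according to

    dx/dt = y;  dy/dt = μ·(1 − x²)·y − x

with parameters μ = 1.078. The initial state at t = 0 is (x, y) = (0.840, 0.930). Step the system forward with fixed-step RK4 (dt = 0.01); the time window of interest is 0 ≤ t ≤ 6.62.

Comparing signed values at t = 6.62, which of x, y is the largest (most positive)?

t=0.000: state=(0.840, 0.930)
step 1 (dt=0.01): k1=(0.930, -0.545), k2=(0.927, -0.558), k3=(0.927, -0.558), k4=(0.924, -0.572); state += dt/6·(k1+2k2+2k3+k4)
t=0.010: state=(0.849, 0.924)
t=0.020: state=(0.858, 0.919)
t=0.030: state=(0.868, 0.912)
continuing one RK4 step at a time; state shown every 25 steps (Δt=0.25):
t=0.250: state=(1.049, 0.716)
t=0.500: state=(1.189, 0.396)
t=0.750: state=(1.246, 0.061)
t=1.000: state=(1.223, -0.236)
t=1.250: state=(1.131, -0.494)
t=1.500: state=(0.977, -0.740)
t=1.750: state=(0.759, -1.015)
t=2.000: state=(0.463, -1.367)
t=2.250: state=(0.066, -1.829)
t=2.500: state=(-0.454, -2.309)
t=2.750: state=(-1.055, -2.380)
t=3.000: state=(-1.572, -1.632)
t=3.250: state=(-1.849, -0.620)
t=3.500: state=(-1.914, 0.031)
t=3.750: state=(-1.861, 0.358)
t=4.000: state=(-1.748, 0.534)
t=4.250: state=(-1.598, 0.662)
t=4.500: state=(-1.417, 0.791)
t=4.750: state=(-1.200, 0.951)
t=5.000: state=(-0.936, 1.178)
t=5.250: state=(-0.602, 1.516)
t=5.500: state=(-0.165, 2.009)
t=5.750: state=(0.410, 2.574)
t=6.000: state=(1.085, 2.681)
t=6.250: state=(1.660, 1.769)
t=6.500: state=(1.949, 0.604)
t=6.620: state=(1.997, 0.217)
compare at T: x=1.997, y=0.217

largest component: x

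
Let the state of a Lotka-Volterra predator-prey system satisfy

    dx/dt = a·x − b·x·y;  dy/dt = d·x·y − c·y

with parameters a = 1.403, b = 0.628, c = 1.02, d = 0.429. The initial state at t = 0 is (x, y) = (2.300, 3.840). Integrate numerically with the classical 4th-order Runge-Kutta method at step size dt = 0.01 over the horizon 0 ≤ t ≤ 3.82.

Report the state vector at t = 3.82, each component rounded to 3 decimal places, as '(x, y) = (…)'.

t=0.000: state=(2.300, 3.840)
step 1 (dt=0.01): k1=(-2.320, -0.128), k2=(-2.307, -0.147), k3=(-2.307, -0.147), k4=(-2.294, -0.166); state += dt/6·(k1+2k2+2k3+k4)
t=0.010: state=(2.277, 3.839)
t=0.020: state=(2.254, 3.837)
t=0.030: state=(2.232, 3.834)
continuing one RK4 step at a time; state shown every 20 steps (Δt=0.2):
t=0.200: state=(1.889, 3.745)
t=0.400: state=(1.581, 3.541)
t=0.600: state=(1.363, 3.275)
t=0.800: state=(1.218, 2.982)
t=1.000: state=(1.130, 2.688)
t=1.200: state=(1.086, 2.410)
t=1.400: state=(1.080, 2.156)
t=1.600: state=(1.106, 1.931)
t=1.800: state=(1.164, 1.735)
t=2.000: state=(1.253, 1.569)
t=2.200: state=(1.374, 1.432)
t=2.400: state=(1.530, 1.322)
t=2.600: state=(1.725, 1.240)
t=2.800: state=(1.962, 1.184)
t=3.000: state=(2.244, 1.156)
t=3.200: state=(2.570, 1.158)
t=3.400: state=(2.936, 1.196)
t=3.600: state=(3.329, 1.276)
t=3.800: state=(3.727, 1.408)
t=3.820: state=(3.765, 1.425)

(x, y) = (3.765, 1.425)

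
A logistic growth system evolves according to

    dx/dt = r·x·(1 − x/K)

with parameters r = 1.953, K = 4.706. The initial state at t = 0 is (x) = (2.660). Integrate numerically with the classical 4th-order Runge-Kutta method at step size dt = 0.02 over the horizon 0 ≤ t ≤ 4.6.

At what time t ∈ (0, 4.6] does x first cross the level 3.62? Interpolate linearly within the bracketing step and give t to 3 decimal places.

t=0.000: state=(2.660)
step 1 (dt=0.02): k1=(2.259), k2=(2.253), k3=(2.253), k4=(2.246); state += dt/6·(k1+2k2+2k3+k4)
t=0.020: state=(2.705)
t=0.040: state=(2.750)
t=0.060: state=(2.794)
continuing one RK4 step at a time; state shown every 10 steps (Δt=0.2):
t=0.200: state=(3.095)
t=0.400: state=(3.480)
t=0.480: state=(3.617)
next step: t=0.500: state=(3.649) — x has crossed 3.62
linear interpolation between t=0.480 (3.61658) and t=0.500 (3.64894) → t≈0.482

t = 0.482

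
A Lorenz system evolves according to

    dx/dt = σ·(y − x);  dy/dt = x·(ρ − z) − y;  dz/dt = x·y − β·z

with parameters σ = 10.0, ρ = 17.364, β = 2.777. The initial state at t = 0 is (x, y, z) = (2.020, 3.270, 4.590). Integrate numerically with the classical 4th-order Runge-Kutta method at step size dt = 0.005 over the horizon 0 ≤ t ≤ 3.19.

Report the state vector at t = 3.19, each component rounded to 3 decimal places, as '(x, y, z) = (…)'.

t=0.000: state=(2.020, 3.270, 4.590)
step 1 (dt=0.005): k1=(12.500, 22.533, -6.141), k2=(12.751, 22.908, -5.881), k3=(12.754, 22.914, -5.878), k4=(13.008, 23.295, -5.612); state += dt/6·(k1+2k2+2k3+k4)
t=0.005: state=(2.084, 3.385, 4.561)
t=0.010: state=(2.150, 3.503, 4.534)
t=0.015: state=(2.219, 3.625, 4.510)
continuing one RK4 step at a time; state shown every 40 steps (Δt=0.2):
t=0.200: state=(7.345, 11.674, 8.087)
t=0.400: state=(11.136, 7.114, 25.455)
t=0.600: state=(2.183, -0.091, 16.610)
t=0.800: state=(0.620, 0.644, 9.563)
t=1.000: state=(1.381, 2.186, 5.688)
t=1.200: state=(4.890, 8.026, 5.661)
t=1.400: state=(12.100, 12.932, 21.529)
t=1.600: state=(4.415, 0.338, 19.941)
t=1.800: state=(0.908, 0.628, 11.511)
t=2.000: state=(1.392, 2.100, 6.820)
t=2.200: state=(4.505, 7.289, 5.979)
t=2.400: state=(11.611, 13.411, 19.654)
t=2.600: state=(5.309, 0.977, 20.729)
t=2.800: state=(1.314, 0.970, 12.131)
t=3.000: state=(1.985, 2.943, 7.404)
t=3.190: state=(5.641, 8.803, 7.654)

(x, y, z) = (5.641, 8.803, 7.654)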